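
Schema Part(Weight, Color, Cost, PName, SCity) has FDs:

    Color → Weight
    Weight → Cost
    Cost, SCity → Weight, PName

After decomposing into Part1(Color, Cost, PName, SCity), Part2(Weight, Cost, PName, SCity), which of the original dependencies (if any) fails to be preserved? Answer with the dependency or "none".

Check Color → Weight: no single fragment contains all of {Weight, Color}, and the restricted closure of {Color} across the fragments never reaches {Weight}.
Weight → Cost is preserved.
Cost, SCity → Weight, PName is preserved.

Color → Weight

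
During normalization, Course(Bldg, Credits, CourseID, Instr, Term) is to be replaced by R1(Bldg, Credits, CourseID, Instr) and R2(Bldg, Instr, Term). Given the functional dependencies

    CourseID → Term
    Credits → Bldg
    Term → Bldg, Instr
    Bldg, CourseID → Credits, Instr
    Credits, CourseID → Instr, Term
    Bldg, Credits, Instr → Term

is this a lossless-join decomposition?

Common attributes: R1 ∩ R2 = {Bldg, Instr}.
No dependency enlarges {Bldg, Instr}, so (Bldg, Instr)⁺ = {Bldg, Instr}.
The closure contains neither all of R1 = {Bldg, Credits, CourseID, Instr} nor all of R2 = {Bldg, Instr, Term}, so the common attributes are not a superkey of either fragment. The join is lossy.

No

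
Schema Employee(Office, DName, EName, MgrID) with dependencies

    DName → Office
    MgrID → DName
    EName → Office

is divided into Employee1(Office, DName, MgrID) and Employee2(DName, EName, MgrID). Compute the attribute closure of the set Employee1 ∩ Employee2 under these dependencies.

Office, DName, MgrID

Employee1 ∩ Employee2 = {DName, MgrID}.
DName → Office applies, adding Office
Closure: {Office, DName, MgrID}.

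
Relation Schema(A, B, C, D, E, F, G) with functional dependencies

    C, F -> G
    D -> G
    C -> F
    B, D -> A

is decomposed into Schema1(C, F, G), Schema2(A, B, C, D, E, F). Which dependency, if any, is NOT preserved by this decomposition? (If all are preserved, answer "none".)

Check D → G: no single fragment contains all of {D, G}, and the restricted closure of {D} across the fragments never reaches {G}.
C, F → G is preserved.
C → F is preserved.
B, D → A is preserved.

D -> G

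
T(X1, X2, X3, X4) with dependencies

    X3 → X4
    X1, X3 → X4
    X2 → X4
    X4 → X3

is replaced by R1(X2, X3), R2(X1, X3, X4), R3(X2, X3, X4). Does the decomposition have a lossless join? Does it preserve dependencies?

Lossless test (chase): Rows 1 and 2 agree on X3; apply X3→X4 and equate their X4 entries. No row becomes fully distinguished — the join is lossy.
Dependency preservation: every FD's attributes lie within a single fragment, so each can be enforced locally — preserved.

lossy but dependency-preserving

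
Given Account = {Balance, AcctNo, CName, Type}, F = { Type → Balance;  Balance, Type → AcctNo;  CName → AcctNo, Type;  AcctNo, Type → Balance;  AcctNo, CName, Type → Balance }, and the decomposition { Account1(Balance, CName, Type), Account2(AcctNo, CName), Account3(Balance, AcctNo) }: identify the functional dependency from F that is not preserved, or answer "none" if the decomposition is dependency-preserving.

Balance, Type → AcctNo

Check Balance, Type → AcctNo: no single fragment contains all of {Balance, AcctNo, Type}, and the restricted closure of {Balance, Type} across the fragments never reaches {AcctNo}.
Type → Balance is preserved.
CName → AcctNo, Type is preserved.
AcctNo, Type → Balance is preserved.
AcctNo, CName, Type → Balance is preserved.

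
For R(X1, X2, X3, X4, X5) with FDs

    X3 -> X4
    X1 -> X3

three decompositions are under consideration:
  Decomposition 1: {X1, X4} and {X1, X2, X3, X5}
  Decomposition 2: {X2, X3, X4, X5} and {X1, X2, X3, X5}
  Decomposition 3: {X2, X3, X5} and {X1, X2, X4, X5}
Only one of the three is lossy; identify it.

Decomposition 3

Decomposition 1: common = {X1}, closure = {X1, X3, X4} → lossless.
Decomposition 2: common = {X2, X3, X5}, closure = {X2, X3, X4, X5} → lossless.
Decomposition 3: common = {X2, X5}, closure = {X2, X5} → lossy.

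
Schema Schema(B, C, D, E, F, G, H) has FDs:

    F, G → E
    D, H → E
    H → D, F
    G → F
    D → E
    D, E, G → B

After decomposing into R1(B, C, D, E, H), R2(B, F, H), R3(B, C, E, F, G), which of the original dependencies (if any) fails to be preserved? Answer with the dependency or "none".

Check D, E, G → B: no single fragment contains all of {B, D, E, G}, and the restricted closure of {D, E, G} across the fragments never reaches {B}.
F, G → E is preserved.
D, H → E is preserved.
H → D, F is preserved.
G → F is preserved.
D → E is preserved.

D, E, G → B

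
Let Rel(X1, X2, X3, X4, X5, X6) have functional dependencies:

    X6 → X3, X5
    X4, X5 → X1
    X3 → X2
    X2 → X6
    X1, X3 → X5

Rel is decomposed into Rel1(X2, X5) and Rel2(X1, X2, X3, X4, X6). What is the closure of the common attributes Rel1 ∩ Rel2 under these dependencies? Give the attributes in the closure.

Rel1 ∩ Rel2 = {X2}.
X2 → X6 applies, adding X6
X6 → X3, X5 applies, adding X3, X5
Closure: {X2, X3, X5, X6}.

X2, X3, X5, X6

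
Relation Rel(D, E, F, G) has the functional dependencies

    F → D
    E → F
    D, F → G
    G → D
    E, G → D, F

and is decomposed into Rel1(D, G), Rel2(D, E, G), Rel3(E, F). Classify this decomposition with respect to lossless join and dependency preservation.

lossless but not dependency-preserving

Lossless test (chase): Rows 2 and 3 agree on E; apply E→F and equate their F entries. Rows 2 and 3 agree on F; apply F→D and equate their D entries. Rows 2 and 3 agree on D, F; apply D, F→G and equate their G entries. Row 2 is now all distinguished symbols — the join is lossless.
Dependency preservation: the restricted closure of {F} across the fragments never reaches {D}, so F → D cannot be enforced without a join — not preserved.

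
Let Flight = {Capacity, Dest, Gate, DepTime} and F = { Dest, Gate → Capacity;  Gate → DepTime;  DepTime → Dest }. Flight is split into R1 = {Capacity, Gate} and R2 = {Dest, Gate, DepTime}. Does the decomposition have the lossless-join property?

Common attributes: R1 ∩ R2 = {Gate}.
Closure of {Gate}: Gate → DepTime applies, adding DepTime; DepTime → Dest applies, adding Dest; Dest, Gate → Capacity applies, adding Capacity. So (Gate)⁺ = {Capacity, Dest, Gate, DepTime}.
This closure contains every attribute of R1, so R1 ∩ R2 → R1. The join is lossless.

Yes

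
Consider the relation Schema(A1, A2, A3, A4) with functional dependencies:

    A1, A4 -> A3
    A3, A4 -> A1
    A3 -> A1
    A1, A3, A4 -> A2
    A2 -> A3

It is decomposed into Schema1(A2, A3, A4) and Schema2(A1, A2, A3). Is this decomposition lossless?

Yes

Common attributes: Schema1 ∩ Schema2 = {A2, A3}.
Closure of {A2, A3}: A3 → A1 applies, adding A1. So (A2, A3)⁺ = {A1, A2, A3}.
This closure contains every attribute of Schema2, so Schema1 ∩ Schema2 → Schema2. The join is lossless.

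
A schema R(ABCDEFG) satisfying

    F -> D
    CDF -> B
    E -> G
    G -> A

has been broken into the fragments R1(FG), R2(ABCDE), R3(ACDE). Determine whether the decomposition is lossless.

No

Chase test. Columns are ABCDEFG; row i has aⱼ where attribute j ∈ Ri, else bᵢⱼ.
Initial tableau (one row per fragment):
  row 1: b11 b12 b13 b14 b15 a6 a7
  row 2: a1 a2 a3 a4 a5 b26 b27
  row 3: a1 b32 a3 a4 a5 b36 b37
Rows 2 and 3 agree on E; apply E→G and equate their G entries.
No row becomes fully distinguished — the join is lossy.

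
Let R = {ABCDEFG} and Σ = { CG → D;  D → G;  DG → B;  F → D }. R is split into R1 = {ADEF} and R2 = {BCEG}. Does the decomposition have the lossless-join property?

Common attributes: R1 ∩ R2 = {E}.
No dependency enlarges {E}, so (E)⁺ = {E}.
The closure contains neither all of R1 = {ADEF} nor all of R2 = {BCEG}, so the common attributes are not a superkey of either fragment. The join is lossy.

No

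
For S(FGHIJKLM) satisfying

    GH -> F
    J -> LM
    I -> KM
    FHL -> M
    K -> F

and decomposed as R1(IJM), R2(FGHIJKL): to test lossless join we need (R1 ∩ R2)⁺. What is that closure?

R1 ∩ R2 = {IJ}.
J → LM applies, adding LM
I → KM applies, adding K
K → F applies, adding F
Closure: {FIJKLM}.

FIJKLM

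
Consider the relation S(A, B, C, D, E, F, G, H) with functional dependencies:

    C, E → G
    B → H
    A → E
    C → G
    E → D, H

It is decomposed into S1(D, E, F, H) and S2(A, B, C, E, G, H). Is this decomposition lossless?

Common attributes: S1 ∩ S2 = {E, H}.
Closure of {E, H}: E → D, H applies, adding D. So (E, H)⁺ = {D, E, H}.
The closure contains neither all of S1 = {D, E, F, H} nor all of S2 = {A, B, C, E, G, H}, so the common attributes are not a superkey of either fragment. The join is lossy.

No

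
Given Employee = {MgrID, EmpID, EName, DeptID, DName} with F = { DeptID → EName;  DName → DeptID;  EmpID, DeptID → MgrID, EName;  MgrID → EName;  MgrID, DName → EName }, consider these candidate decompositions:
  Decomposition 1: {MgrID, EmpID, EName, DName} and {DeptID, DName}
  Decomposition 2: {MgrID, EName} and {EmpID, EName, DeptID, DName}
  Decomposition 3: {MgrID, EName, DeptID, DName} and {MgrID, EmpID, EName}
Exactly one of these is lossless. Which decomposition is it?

Decomposition 1

Decomposition 1: common = {DName}, closure = {EName, DeptID, DName} → lossless.
Decomposition 2: common = {EName}, closure = {EName} → lossy.
Decomposition 3: common = {MgrID, EName}, closure = {MgrID, EName} → lossy.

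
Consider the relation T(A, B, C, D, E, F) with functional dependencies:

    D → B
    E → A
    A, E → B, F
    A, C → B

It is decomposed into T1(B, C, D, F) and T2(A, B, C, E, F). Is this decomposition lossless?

Common attributes: T1 ∩ T2 = {B, C, F}.
No dependency enlarges {B, C, F}, so (B, C, F)⁺ = {B, C, F}.
The closure contains neither all of T1 = {B, C, D, F} nor all of T2 = {A, B, C, E, F}, so the common attributes are not a superkey of either fragment. The join is lossy.

No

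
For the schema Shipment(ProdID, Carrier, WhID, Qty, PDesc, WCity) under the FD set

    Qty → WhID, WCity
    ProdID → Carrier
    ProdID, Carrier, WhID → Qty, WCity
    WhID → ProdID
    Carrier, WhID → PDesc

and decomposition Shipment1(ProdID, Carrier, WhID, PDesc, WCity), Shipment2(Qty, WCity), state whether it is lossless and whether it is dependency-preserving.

Lossless test: (WCity)⁺ = {WCity}, which is a superkey of neither fragment — lossy.
Dependency preservation: the restricted closure of {Qty} across the fragments never reaches {WhID, WCity}, so Qty → WhID, WCity cannot be enforced without a join — not preserved.

lossy and not dependency-preserving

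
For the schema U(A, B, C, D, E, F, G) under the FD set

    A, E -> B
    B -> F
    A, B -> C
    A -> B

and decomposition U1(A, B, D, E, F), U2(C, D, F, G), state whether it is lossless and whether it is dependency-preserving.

lossy and not dependency-preserving

Lossless test: (D, F)⁺ = {D, F}, which is a superkey of neither fragment — lossy.
Dependency preservation: the restricted closure of {A, B} across the fragments never reaches {C}, so A, B → C cannot be enforced without a join — not preserved.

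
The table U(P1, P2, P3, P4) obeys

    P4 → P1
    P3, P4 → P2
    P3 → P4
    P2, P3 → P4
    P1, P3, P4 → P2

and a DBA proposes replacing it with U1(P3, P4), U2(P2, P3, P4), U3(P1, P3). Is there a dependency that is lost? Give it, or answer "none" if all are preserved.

Check P4 → P1: no single fragment contains all of {P1, P4}, and the restricted closure of {P4} across the fragments never reaches {P1}.
P3, P4 → P2 is preserved.
P3 → P4 is preserved.
P2, P3 → P4 is preserved.
P1, P3, P4 → P2 is preserved.

P4 → P1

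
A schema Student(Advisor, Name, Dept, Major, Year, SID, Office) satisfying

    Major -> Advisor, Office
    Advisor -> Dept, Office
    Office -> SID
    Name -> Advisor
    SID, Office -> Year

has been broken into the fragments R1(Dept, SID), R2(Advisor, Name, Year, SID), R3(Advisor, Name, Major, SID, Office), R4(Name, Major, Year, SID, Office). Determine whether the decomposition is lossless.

No

Chase test. Columns are Advisor, Name, Dept, Major, Year, SID, Office; row i has aⱼ where attribute j ∈ Ri, else bᵢⱼ.
Initial tableau (one row per fragment):
  row 1: b11 b12 a3 b14 b15 a6 b17
  row 2: a1 a2 b23 b24 a5 a6 b27
  row 3: a1 a2 b33 a4 b35 a6 a7
  row 4: b41 a2 b43 a4 a5 a6 a7
Rows 3 and 4 agree on Major; apply Major→Advisor, Office and equate their Advisor, Office entries.
Rows 2 and 3 agree on Advisor; apply Advisor→Dept, Office and equate their Dept, Office entries.
Rows 2 and 4 agree on Advisor; apply Advisor→Dept, Office and equate their Dept, Office entries.
Rows 2 and 3 agree on SID, Office; apply SID, Office→Year and equate their Year entries.
No row becomes fully distinguished — the join is lossy.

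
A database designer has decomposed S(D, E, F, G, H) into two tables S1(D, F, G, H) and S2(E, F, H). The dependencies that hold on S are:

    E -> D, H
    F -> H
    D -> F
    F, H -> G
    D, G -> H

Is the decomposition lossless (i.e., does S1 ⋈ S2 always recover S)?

No

Common attributes: S1 ∩ S2 = {F, H}.
Closure of {F, H}: F, H → G applies, adding G. So (F, H)⁺ = {F, G, H}.
The closure contains neither all of S1 = {D, F, G, H} nor all of S2 = {E, F, H}, so the common attributes are not a superkey of either fragment. The join is lossy.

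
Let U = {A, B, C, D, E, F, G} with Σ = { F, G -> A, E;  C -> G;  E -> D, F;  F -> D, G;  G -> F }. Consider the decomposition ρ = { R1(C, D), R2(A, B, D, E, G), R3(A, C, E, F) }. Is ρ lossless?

Chase test. Columns are A, B, C, D, E, F, G; row i has aⱼ where attribute j ∈ Ri, else bᵢⱼ.
Initial tableau (one row per fragment):
  row 1: b11 b12 a3 a4 b15 b16 b17
  row 2: a1 a2 b23 a4 a5 b26 a7
  row 3: a1 b32 a3 b34 a5 a6 b37
Rows 1 and 3 agree on C; apply C→G and equate their G entries.
Rows 2 and 3 agree on E; apply E→D, F and equate their D, F entries.
Rows 2 and 3 agree on F; apply F→D, G and equate their D, G entries.
Rows 1 and 2 agree on G; apply G→F and equate their F entries.
Rows 1 and 2 agree on F, G; apply F, G→A, E and equate their A, E entries.
No row becomes fully distinguished — the join is lossy.

No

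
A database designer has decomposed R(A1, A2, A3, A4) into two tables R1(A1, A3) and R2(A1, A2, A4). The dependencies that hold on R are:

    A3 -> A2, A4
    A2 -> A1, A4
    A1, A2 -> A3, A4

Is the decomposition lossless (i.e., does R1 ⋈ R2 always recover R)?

No

Common attributes: R1 ∩ R2 = {A1}.
No dependency enlarges {A1}, so (A1)⁺ = {A1}.
The closure contains neither all of R1 = {A1, A3} nor all of R2 = {A1, A2, A4}, so the common attributes are not a superkey of either fragment. The join is lossy.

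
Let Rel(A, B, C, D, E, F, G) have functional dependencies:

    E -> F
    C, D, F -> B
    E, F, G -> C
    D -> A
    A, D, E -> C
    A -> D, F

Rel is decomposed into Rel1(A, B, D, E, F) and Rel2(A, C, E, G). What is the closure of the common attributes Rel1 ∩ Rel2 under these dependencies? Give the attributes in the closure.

A, B, C, D, E, F

Rel1 ∩ Rel2 = {A, E}.
E → F applies, adding F
A → D, F applies, adding D
A, D, E → C applies, adding C
C, D, F → B applies, adding B
Closure: {A, B, C, D, E, F}.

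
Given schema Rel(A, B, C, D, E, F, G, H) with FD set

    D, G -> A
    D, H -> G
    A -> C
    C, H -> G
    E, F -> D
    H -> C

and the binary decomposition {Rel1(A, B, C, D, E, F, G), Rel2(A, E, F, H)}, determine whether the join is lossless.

No

Common attributes: Rel1 ∩ Rel2 = {A, E, F}.
Closure of {A, E, F}: A → C applies, adding C; E, F → D applies, adding D. So (A, E, F)⁺ = {A, C, D, E, F}.
The closure contains neither all of Rel1 = {A, B, C, D, E, F, G} nor all of Rel2 = {A, E, F, H}, so the common attributes are not a superkey of either fragment. The join is lossy.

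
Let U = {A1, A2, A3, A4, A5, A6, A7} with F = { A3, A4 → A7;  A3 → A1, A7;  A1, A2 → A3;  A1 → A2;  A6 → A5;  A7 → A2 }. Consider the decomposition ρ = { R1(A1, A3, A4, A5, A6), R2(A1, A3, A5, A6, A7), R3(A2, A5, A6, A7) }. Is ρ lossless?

Chase test. Columns are A1, A2, A3, A4, A5, A6, A7; row i has aⱼ where attribute j ∈ Ri, else bᵢⱼ.
Initial tableau (one row per fragment):
  row 1: a1 b12 a3 a4 a5 a6 b17
  row 2: a1 b22 a3 b24 a5 a6 a7
  row 3: b31 a2 b33 b34 a5 a6 a7
Rows 1 and 2 agree on A3; apply A3→A1, A7 and equate their A1, A7 entries.
Rows 1 and 2 agree on A1; apply A1→A2 and equate their A2 entries.
Rows 1 and 3 agree on A7; apply A7→A2 and equate their A2 entries.
Row 1 is now all distinguished symbols — the join is lossless.

Yes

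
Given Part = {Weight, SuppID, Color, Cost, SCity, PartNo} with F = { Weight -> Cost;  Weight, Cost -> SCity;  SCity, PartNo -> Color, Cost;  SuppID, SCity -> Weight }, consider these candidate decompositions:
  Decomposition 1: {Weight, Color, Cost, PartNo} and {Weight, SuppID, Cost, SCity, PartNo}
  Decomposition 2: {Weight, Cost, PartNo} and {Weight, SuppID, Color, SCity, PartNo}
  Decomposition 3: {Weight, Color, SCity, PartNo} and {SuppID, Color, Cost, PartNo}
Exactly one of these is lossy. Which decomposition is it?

Decomposition 3

Decomposition 1: common = {Weight, Cost, PartNo}, closure = {Weight, Color, Cost, SCity, PartNo} → lossless.
Decomposition 2: common = {Weight, PartNo}, closure = {Weight, Color, Cost, SCity, PartNo} → lossless.
Decomposition 3: common = {Color, PartNo}, closure = {Color, PartNo} → lossy.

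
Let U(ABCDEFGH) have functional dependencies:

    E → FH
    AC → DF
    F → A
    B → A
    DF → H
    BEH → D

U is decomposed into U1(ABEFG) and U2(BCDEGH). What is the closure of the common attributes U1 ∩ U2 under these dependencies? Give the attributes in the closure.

U1 ∩ U2 = {BEG}.
E → FH applies, adding FH
F → A applies, adding A
BEH → D applies, adding D
Closure: {ABDEFGH}.

ABDEFGH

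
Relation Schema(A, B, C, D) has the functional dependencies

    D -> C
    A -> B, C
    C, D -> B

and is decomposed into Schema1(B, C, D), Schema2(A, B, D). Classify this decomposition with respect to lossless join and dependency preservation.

Lossless test: (B, D)⁺ = {B, C, D}, which contains all of one fragment — lossless.
Dependency preservation: the restricted closure of {A} across the fragments never reaches {B, C}, so A → B, C cannot be enforced without a join — not preserved.

lossless but not dependency-preserving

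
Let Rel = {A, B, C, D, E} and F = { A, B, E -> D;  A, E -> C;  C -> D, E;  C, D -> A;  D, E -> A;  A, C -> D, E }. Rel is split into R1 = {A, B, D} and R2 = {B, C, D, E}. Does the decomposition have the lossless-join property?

No

Common attributes: R1 ∩ R2 = {B, D}.
No dependency enlarges {B, D}, so (B, D)⁺ = {B, D}.
The closure contains neither all of R1 = {A, B, D} nor all of R2 = {B, C, D, E}, so the common attributes are not a superkey of either fragment. The join is lossy.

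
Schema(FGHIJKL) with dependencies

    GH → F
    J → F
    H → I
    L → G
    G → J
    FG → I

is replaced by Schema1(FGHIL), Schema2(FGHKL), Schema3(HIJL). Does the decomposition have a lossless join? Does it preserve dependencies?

Lossless test (chase): Rows 1 and 2 agree on H; apply H→I and equate their I entries. Rows 1 and 3 agree on L; apply L→G and equate their G entries. Rows 1 and 2 agree on G; apply G→J and equate their J entries. Rows 1 and 3 agree on G; apply G→J and equate their J entries. Rows 1 and 3 agree on GH; apply GH→F and equate their F entries. Row 2 is now all distinguished symbols — the join is lossless.
Dependency preservation: the restricted closure of {J} across the fragments never reaches {F}, so J → F cannot be enforced without a join — not preserved.

lossless but not dependency-preserving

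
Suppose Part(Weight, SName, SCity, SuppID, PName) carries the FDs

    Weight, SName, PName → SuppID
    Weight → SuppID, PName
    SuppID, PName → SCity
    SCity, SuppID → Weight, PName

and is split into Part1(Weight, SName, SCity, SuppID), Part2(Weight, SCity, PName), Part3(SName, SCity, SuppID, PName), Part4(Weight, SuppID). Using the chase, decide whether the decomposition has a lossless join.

Yes

Chase test. Columns are Weight, SName, SCity, SuppID, PName; row i has aⱼ where attribute j ∈ Parti, else bᵢⱼ.
Initial tableau (one row per fragment):
  row 1: a1 a2 a3 a4 b15
  row 2: a1 b22 a3 b24 a5
  row 3: b31 a2 a3 a4 a5
  row 4: a1 b42 b43 a4 b45
Rows 1 and 2 agree on Weight; apply Weight→SuppID, PName and equate their SuppID, PName entries.
Rows 1 and 4 agree on Weight; apply Weight→SuppID, PName and equate their SuppID, PName entries.
Rows 1 and 4 agree on SuppID, PName; apply SuppID, PName→SCity and equate their SCity entries.
Rows 1 and 3 agree on SCity, SuppID; apply SCity, SuppID→Weight, PName and equate their Weight, PName entries.
Row 1 is now all distinguished symbols — the join is lossless.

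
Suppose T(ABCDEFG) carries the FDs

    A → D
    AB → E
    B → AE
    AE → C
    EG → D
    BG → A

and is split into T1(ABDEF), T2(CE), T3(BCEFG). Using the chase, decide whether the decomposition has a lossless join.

Chase test. Columns are ABCDEFG; row i has aⱼ where attribute j ∈ Ti, else bᵢⱼ.
Initial tableau (one row per fragment):
  row 1: a1 a2 b13 a4 a5 a6 b17
  row 2: b21 b22 a3 b24 a5 b26 b27
  row 3: b31 a2 a3 b34 a5 a6 a7
Rows 1 and 3 agree on B; apply B→AE and equate their AE entries.
Rows 1 and 3 agree on AE; apply AE→C and equate their C entries.
Rows 1 and 3 agree on A; apply A→D and equate their D entries.
Row 3 is now all distinguished symbols — the join is lossless.

Yes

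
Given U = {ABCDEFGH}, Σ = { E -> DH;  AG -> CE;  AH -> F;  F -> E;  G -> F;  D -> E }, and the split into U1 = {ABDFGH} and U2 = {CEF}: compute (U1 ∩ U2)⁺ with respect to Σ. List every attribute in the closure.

U1 ∩ U2 = {F}.
F → E applies, adding E
E → DH applies, adding DH
Closure: {DEFH}.

DEFH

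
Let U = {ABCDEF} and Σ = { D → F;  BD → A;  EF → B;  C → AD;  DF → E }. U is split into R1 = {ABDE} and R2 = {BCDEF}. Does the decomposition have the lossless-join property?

Common attributes: R1 ∩ R2 = {BDE}.
Closure of {BDE}: D → F applies, adding F; BD → A applies, adding A. So (BDE)⁺ = {ABDEF}.
This closure contains every attribute of R1, so R1 ∩ R2 → R1. The join is lossless.

Yes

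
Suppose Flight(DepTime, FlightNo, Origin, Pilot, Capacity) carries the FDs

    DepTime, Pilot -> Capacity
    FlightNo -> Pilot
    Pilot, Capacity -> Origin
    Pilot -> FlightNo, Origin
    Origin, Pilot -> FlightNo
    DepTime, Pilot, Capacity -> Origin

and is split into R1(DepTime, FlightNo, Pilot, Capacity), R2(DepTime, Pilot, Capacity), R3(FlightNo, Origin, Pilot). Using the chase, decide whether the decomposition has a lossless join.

Chase test. Columns are DepTime, FlightNo, Origin, Pilot, Capacity; row i has aⱼ where attribute j ∈ Ri, else bᵢⱼ.
Initial tableau (one row per fragment):
  row 1: a1 a2 b13 a4 a5
  row 2: a1 b22 b23 a4 a5
  row 3: b31 a2 a3 a4 b35
Rows 1 and 2 agree on Pilot, Capacity; apply Pilot, Capacity→Origin and equate their Origin entries.
Rows 1 and 2 agree on Pilot; apply Pilot→FlightNo, Origin and equate their FlightNo, Origin entries.
Rows 1 and 3 agree on Pilot; apply Pilot→FlightNo, Origin and equate their FlightNo, Origin entries.
Row 1 is now all distinguished symbols — the join is lossless.

Yes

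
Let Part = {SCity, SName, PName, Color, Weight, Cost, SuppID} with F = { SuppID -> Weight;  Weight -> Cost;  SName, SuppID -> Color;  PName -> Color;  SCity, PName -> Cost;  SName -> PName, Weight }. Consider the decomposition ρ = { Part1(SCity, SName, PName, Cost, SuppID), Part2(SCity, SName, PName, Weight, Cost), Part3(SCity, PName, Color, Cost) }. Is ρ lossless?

Yes

Chase test. Columns are SCity, SName, PName, Color, Weight, Cost, SuppID; row i has aⱼ where attribute j ∈ Parti, else bᵢⱼ.
Initial tableau (one row per fragment):
  row 1: a1 a2 a3 b14 b15 a6 a7
  row 2: a1 a2 a3 b24 a5 a6 b27
  row 3: a1 b32 a3 a4 b35 a6 b37
Rows 1 and 2 agree on PName; apply PName→Color and equate their Color entries.
Rows 1 and 3 agree on PName; apply PName→Color and equate their Color entries.
Rows 1 and 2 agree on SName; apply SName→PName, Weight and equate their PName, Weight entries.
Row 1 is now all distinguished symbols — the join is lossless.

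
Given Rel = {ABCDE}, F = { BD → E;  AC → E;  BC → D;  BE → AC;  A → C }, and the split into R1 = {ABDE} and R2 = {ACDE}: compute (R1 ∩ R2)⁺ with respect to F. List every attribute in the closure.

ACDE

R1 ∩ R2 = {ADE}.
A → C applies, adding C
Closure: {ACDE}.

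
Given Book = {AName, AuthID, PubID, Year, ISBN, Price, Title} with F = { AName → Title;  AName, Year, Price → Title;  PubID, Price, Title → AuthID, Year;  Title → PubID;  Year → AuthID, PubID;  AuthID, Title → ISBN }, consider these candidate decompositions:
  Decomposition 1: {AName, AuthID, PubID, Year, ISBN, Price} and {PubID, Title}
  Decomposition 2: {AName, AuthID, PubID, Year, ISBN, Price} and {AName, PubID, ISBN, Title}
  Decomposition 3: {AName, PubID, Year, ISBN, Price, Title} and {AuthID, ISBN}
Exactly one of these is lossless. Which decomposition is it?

Decomposition 2

Decomposition 1: common = {PubID}, closure = {PubID} → lossy.
Decomposition 2: common = {AName, PubID, ISBN}, closure = {AName, PubID, ISBN, Title} → lossless.
Decomposition 3: common = {ISBN}, closure = {ISBN} → lossy.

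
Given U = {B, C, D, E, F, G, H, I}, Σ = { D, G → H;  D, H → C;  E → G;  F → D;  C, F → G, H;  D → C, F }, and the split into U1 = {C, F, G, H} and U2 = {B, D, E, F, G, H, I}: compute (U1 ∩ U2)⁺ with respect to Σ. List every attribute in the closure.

C, D, F, G, H

U1 ∩ U2 = {F, G, H}.
F → D applies, adding D
D → C, F applies, adding C
Closure: {C, D, F, G, H}.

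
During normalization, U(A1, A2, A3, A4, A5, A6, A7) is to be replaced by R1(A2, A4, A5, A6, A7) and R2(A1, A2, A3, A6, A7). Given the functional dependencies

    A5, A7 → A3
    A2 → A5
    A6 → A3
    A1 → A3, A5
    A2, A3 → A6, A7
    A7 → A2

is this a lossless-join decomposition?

Common attributes: R1 ∩ R2 = {A2, A6, A7}.
Closure of {A2, A6, A7}: A2 → A5 applies, adding A5; A6 → A3 applies, adding A3. So (A2, A6, A7)⁺ = {A2, A3, A5, A6, A7}.
The closure contains neither all of R1 = {A2, A4, A5, A6, A7} nor all of R2 = {A1, A2, A3, A6, A7}, so the common attributes are not a superkey of either fragment. The join is lossy.

No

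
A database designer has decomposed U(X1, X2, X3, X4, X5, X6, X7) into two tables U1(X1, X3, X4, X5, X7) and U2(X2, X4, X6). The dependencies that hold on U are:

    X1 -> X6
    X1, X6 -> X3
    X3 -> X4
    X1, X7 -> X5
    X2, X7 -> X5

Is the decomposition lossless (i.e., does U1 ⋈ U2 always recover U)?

No

Common attributes: U1 ∩ U2 = {X4}.
No dependency enlarges {X4}, so (X4)⁺ = {X4}.
The closure contains neither all of U1 = {X1, X3, X4, X5, X7} nor all of U2 = {X2, X4, X6}, so the common attributes are not a superkey of either fragment. The join is lossy.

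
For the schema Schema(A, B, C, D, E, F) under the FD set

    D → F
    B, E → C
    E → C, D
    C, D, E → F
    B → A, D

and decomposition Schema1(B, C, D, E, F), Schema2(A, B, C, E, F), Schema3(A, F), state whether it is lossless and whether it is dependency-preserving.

lossless and dependency-preserving

Lossless test (chase): Rows 1 and 2 agree on E; apply E→C, D and equate their C, D entries. Rows 1 and 2 agree on B; apply B→A, D and equate their A, D entries. Row 1 is now all distinguished symbols — the join is lossless.
Dependency preservation: B → A, D is not contained in any single fragment, but the restricted closure of its left-hand side across the fragments still reaches the right-hand side; the remaining FDs each lie inside some fragment. All dependencies are preserved.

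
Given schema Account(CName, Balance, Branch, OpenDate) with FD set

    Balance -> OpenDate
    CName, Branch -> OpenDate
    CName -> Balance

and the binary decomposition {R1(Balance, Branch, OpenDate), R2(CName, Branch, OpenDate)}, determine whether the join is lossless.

Common attributes: R1 ∩ R2 = {Branch, OpenDate}.
No dependency enlarges {Branch, OpenDate}, so (Branch, OpenDate)⁺ = {Branch, OpenDate}.
The closure contains neither all of R1 = {Balance, Branch, OpenDate} nor all of R2 = {CName, Branch, OpenDate}, so the common attributes are not a superkey of either fragment. The join is lossy.

No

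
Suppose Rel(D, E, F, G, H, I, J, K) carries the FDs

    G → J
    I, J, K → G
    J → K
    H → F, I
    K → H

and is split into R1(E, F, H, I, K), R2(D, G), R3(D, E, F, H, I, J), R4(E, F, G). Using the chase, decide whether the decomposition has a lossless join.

Chase test. Columns are D, E, F, G, H, I, J, K; row i has aⱼ where attribute j ∈ Ri, else bᵢⱼ.
Initial tableau (one row per fragment):
  row 1: b11 a2 a3 b14 a5 a6 b17 a8
  row 2: a1 b22 b23 a4 b25 b26 b27 b28
  row 3: a1 a2 a3 b34 a5 a6 a7 b38
  row 4: b41 a2 a3 a4 b45 b46 b47 b48
Rows 2 and 4 agree on G; apply G→J and equate their J entries.
Rows 2 and 4 agree on J; apply J→K and equate their K entries.
Rows 2 and 4 agree on K; apply K→H and equate their H entries.
Rows 2 and 4 agree on H; apply H→F, I and equate their F, I entries.
No row becomes fully distinguished — the join is lossy.

No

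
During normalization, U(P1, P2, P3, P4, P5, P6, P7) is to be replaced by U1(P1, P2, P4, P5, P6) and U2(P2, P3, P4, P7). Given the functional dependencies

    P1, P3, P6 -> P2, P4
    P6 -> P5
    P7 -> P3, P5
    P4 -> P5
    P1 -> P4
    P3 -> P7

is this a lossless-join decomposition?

Common attributes: U1 ∩ U2 = {P2, P4}.
Closure of {P2, P4}: P4 → P5 applies, adding P5. So (P2, P4)⁺ = {P2, P4, P5}.
The closure contains neither all of U1 = {P1, P2, P4, P5, P6} nor all of U2 = {P2, P3, P4, P7}, so the common attributes are not a superkey of either fragment. The join is lossy.

No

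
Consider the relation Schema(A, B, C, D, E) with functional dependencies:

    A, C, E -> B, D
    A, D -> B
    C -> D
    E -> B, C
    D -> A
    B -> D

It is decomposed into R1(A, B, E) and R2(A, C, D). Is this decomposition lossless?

Common attributes: R1 ∩ R2 = {A}.
No dependency enlarges {A}, so (A)⁺ = {A}.
The closure contains neither all of R1 = {A, B, E} nor all of R2 = {A, C, D}, so the common attributes are not a superkey of either fragment. The join is lossy.

No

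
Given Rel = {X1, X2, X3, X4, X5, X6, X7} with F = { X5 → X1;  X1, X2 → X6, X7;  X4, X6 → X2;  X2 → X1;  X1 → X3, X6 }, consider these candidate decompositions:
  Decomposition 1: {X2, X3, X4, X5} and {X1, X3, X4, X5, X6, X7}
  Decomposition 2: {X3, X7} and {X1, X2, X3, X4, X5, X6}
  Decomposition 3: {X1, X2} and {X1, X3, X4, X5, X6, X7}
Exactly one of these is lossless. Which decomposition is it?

Decomposition 1: common = {X3, X4, X5}, closure = {X1, X2, X3, X4, X5, X6, X7} → lossless.
Decomposition 2: common = {X3}, closure = {X3} → lossy.
Decomposition 3: common = {X1}, closure = {X1, X3, X6} → lossy.

Decomposition 1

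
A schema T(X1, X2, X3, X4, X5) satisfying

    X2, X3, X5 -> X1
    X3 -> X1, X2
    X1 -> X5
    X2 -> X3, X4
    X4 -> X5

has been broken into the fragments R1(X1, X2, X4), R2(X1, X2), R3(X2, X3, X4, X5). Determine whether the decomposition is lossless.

Chase test. Columns are X1, X2, X3, X4, X5; row i has aⱼ where attribute j ∈ Ri, else bᵢⱼ.
Initial tableau (one row per fragment):
  row 1: a1 a2 b13 a4 b15
  row 2: a1 a2 b23 b24 b25
  row 3: b31 a2 a3 a4 a5
Rows 1 and 2 agree on X1; apply X1→X5 and equate their X5 entries.
Rows 1 and 2 agree on X2; apply X2→X3, X4 and equate their X3, X4 entries.
Rows 1 and 3 agree on X2; apply X2→X3, X4 and equate their X3, X4 entries.
Rows 1 and 3 agree on X4; apply X4→X5 and equate their X5 entries.
Rows 1 and 3 agree on X2, X3, X5; apply X2, X3, X5→X1 and equate their X1 entries.
Row 1 is now all distinguished symbols — the join is lossless.

Yes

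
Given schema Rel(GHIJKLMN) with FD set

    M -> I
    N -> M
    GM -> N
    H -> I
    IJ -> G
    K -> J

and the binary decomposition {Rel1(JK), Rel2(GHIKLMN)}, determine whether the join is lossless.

Common attributes: Rel1 ∩ Rel2 = {K}.
Closure of {K}: K → J applies, adding J. So (K)⁺ = {JK}.
This closure contains every attribute of Rel1, so Rel1 ∩ Rel2 → Rel1. The join is lossless.

Yes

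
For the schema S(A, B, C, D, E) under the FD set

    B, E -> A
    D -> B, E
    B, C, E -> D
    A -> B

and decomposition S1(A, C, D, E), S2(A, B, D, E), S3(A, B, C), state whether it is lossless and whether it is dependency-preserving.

Lossless test (chase): Rows 1 and 2 agree on D; apply D→B, E and equate their B, E entries. Row 1 is now all distinguished symbols — the join is lossless.
Dependency preservation: B, C, E → D is not contained in any single fragment, but the restricted closure of its left-hand side across the fragments still reaches the right-hand side; the remaining FDs each lie inside some fragment. All dependencies are preserved.

lossless and dependency-preserving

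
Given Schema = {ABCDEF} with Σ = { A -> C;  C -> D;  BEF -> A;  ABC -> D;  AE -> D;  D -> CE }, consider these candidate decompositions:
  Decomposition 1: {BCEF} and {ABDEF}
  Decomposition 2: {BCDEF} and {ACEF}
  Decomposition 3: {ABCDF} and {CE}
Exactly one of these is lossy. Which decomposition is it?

Decomposition 2

Decomposition 1: common = {BEF}, closure = {ABCDEF} → lossless.
Decomposition 2: common = {CEF}, closure = {CDEF} → lossy.
Decomposition 3: common = {C}, closure = {CDE} → lossless.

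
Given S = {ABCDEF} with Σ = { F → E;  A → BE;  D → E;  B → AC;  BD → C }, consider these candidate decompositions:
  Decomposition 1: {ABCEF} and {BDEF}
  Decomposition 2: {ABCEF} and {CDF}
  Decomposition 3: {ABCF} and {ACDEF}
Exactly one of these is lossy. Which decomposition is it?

Decomposition 1: common = {BEF}, closure = {ABCEF} → lossless.
Decomposition 2: common = {CF}, closure = {CEF} → lossy.
Decomposition 3: common = {ACF}, closure = {ABCEF} → lossless.

Decomposition 2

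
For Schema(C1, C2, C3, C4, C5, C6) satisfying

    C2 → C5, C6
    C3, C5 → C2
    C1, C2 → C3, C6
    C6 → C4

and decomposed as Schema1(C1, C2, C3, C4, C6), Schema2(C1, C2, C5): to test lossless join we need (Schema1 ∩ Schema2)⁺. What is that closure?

Schema1 ∩ Schema2 = {C1, C2}.
C2 → C5, C6 applies, adding C5, C6
C1, C2 → C3, C6 applies, adding C3
C6 → C4 applies, adding C4
Closure: {C1, C2, C3, C4, C5, C6}.

C1, C2, C3, C4, C5, C6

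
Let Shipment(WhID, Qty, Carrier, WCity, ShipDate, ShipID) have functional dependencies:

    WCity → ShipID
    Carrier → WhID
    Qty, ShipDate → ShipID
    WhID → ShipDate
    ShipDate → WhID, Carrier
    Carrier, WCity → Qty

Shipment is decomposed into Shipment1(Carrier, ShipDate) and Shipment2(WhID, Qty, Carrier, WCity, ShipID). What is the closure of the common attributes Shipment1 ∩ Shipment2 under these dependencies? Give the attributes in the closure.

Shipment1 ∩ Shipment2 = {Carrier}.
Carrier → WhID applies, adding WhID
WhID → ShipDate applies, adding ShipDate
Closure: {WhID, Carrier, ShipDate}.

WhID, Carrier, ShipDate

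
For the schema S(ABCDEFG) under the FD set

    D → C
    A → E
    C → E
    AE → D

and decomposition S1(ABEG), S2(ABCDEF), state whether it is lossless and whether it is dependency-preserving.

Lossless test: (ABE)⁺ = {ABCDE}, which is a superkey of neither fragment — lossy.
Dependency preservation: every FD's attributes lie within a single fragment, so each can be enforced locally — preserved.

lossy but dependency-preserving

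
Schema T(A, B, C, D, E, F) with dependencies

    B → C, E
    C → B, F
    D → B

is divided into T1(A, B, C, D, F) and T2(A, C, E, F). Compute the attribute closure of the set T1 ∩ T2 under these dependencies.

T1 ∩ T2 = {A, C, F}.
C → B, F applies, adding B
B → C, E applies, adding E
Closure: {A, B, C, E, F}.

A, B, C, E, F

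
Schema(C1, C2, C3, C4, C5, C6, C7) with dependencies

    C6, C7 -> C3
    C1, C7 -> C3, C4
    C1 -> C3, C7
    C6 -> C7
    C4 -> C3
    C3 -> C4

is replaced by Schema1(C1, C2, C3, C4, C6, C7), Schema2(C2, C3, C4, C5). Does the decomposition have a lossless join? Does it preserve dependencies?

lossy but dependency-preserving

Lossless test: (C2, C3, C4)⁺ = {C2, C3, C4}, which is a superkey of neither fragment — lossy.
Dependency preservation: every FD's attributes lie within a single fragment, so each can be enforced locally — preserved.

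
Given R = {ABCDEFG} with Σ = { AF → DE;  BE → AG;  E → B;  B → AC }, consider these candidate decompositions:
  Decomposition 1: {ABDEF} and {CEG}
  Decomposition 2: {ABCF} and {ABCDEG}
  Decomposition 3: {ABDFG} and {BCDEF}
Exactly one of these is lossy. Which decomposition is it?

Decomposition 1: common = {E}, closure = {ABCEG} → lossless.
Decomposition 2: common = {ABC}, closure = {ABC} → lossy.
Decomposition 3: common = {BDF}, closure = {ABCDEFG} → lossless.

Decomposition 2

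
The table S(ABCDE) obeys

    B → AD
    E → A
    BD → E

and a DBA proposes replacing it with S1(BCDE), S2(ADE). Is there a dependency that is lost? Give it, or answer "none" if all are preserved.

none

B → AD: restricted closure across fragments reaches AD.
E → A lies within S2.
BD → E lies within S1.
Every dependency is enforceable on the fragments, so the decomposition is dependency-preserving.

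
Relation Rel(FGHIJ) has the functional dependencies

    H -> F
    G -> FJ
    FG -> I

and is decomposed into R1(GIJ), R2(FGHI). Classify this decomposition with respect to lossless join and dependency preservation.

lossless and dependency-preserving

Lossless test: (GI)⁺ = {FGIJ}, which contains all of one fragment — lossless.
Dependency preservation: G → FJ is not contained in any single fragment, but the restricted closure of its left-hand side across the fragments still reaches the right-hand side; the remaining FDs each lie inside some fragment. All dependencies are preserved.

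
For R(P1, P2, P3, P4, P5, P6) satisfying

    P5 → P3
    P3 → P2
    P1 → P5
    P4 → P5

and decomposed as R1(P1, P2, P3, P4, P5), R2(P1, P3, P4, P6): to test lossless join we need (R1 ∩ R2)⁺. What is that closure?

R1 ∩ R2 = {P1, P3, P4}.
P3 → P2 applies, adding P2
P1 → P5 applies, adding P5
Closure: {P1, P2, P3, P4, P5}.

P1, P2, P3, P4, P5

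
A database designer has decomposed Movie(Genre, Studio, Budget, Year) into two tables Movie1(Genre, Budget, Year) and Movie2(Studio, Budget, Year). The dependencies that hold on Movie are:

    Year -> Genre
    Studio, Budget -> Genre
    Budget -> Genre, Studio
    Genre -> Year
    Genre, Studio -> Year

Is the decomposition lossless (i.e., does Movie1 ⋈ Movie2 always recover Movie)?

Common attributes: Movie1 ∩ Movie2 = {Budget, Year}.
Closure of {Budget, Year}: Year → Genre applies, adding Genre; Budget → Genre, Studio applies, adding Studio. So (Budget, Year)⁺ = {Genre, Studio, Budget, Year}.
This closure contains every attribute of Movie1, so Movie1 ∩ Movie2 → Movie1. The join is lossless.

Yes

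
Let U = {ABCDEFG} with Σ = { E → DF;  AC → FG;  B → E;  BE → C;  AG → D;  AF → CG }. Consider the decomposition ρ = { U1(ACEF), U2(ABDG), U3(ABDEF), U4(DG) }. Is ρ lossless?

Yes

Chase test. Columns are ABCDEFG; row i has aⱼ where attribute j ∈ Ui, else bᵢⱼ.
Initial tableau (one row per fragment):
  row 1: a1 b12 a3 b14 a5 a6 b17
  row 2: a1 a2 b23 a4 b25 b26 a7
  row 3: a1 a2 b33 a4 a5 a6 b37
  row 4: b41 b42 b43 a4 b45 b46 a7
Rows 1 and 3 agree on E; apply E→DF and equate their DF entries.
Rows 2 and 3 agree on B; apply B→E and equate their E entries.
Rows 2 and 3 agree on BE; apply BE→C and equate their C entries.
Rows 1 and 3 agree on AF; apply AF→CG and equate their CG entries.
Rows 1 and 2 agree on E; apply E→DF and equate their DF entries.
Rows 1 and 2 agree on AC; apply AC→FG and equate their FG entries.
Row 2 is now all distinguished symbols — the join is lossless.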